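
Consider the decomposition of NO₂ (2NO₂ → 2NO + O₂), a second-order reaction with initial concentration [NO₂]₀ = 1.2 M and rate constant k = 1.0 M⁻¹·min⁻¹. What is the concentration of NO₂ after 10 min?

0.09231 M

Step 1: For a second-order reaction: 1/[NO₂] = 1/[NO₂]₀ + kt
Step 2: 1/[NO₂] = 1/1.2 + 1.0 × 10
Step 3: 1/[NO₂] = 0.8333 + 10 = 10.83
Step 4: [NO₂] = 1/10.83 = 0.09231 M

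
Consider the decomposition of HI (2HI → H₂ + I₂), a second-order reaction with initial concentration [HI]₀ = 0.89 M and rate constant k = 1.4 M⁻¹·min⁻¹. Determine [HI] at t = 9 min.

0.07287 M

Step 1: For a second-order reaction: 1/[HI] = 1/[HI]₀ + kt
Step 2: 1/[HI] = 1/0.89 + 1.4 × 9
Step 3: 1/[HI] = 1.124 + 12.6 = 13.72
Step 4: [HI] = 1/13.72 = 0.07287 M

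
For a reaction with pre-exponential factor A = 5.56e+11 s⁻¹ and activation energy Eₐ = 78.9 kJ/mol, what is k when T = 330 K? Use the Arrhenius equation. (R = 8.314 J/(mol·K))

1.80e-01 s⁻¹

Step 1: Use the Arrhenius equation: k = A × exp(-Eₐ/RT)
Step 2: Convert Eₐ to J/mol: 78.9 kJ/mol = 78900 J/mol
Step 3: Calculate the exponent: -Eₐ/(RT) = -78900/(8.314 × 330) = -28.75763
Step 4: k = 5.56e+11 × exp(-28.75763)
Step 5: k = 5.56e+11 × 3.24131e-13 = 1.8022e-01 s⁻¹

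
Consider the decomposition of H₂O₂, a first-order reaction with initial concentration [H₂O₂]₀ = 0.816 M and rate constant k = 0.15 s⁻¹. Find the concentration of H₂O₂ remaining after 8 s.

0.2458 M

Step 1: For a first-order reaction: [H₂O₂] = [H₂O₂]₀ × e^(-kt)
Step 2: [H₂O₂] = 0.816 × e^(-0.15 × 8)
Step 3: [H₂O₂] = 0.816 × e^(-1.2)
Step 4: [H₂O₂] = 0.816 × 0.301194 = 0.2458 M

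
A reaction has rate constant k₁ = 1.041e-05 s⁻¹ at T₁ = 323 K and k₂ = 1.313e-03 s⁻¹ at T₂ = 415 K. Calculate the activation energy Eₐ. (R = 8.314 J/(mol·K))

58.6 kJ/mol

Step 1: Use the two-temperature Arrhenius form: ln(k₂/k₁) = -Eₐ/R × (1/T₂ - 1/T₁)
Step 2: ln(k₂/k₁) = ln(1.313e-03/1.041e-05) = ln(126.129) = 4.8373
Step 3: 1/T₂ - 1/T₁ = 1/415 - 1/323 = -6.863367e-04 K⁻¹
Step 4: Eₐ = -R × ln(k₂/k₁) / (1/T₂ - 1/T₁) = -8.314 × 4.8373 / -6.863367e-04
Step 5: Eₐ = 5.8597e+04 J/mol = 58.6 kJ/mol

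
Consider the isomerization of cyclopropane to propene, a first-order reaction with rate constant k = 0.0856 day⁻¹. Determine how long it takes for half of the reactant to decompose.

8.098 day

Step 1: For a first-order reaction, t₁/₂ = ln(2)/k
Step 2: t₁/₂ = ln(2)/0.0856
Step 3: t₁/₂ = 0.6931/0.0856 = 8.098 day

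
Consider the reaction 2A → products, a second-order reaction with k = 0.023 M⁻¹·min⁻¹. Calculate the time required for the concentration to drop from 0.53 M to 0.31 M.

58.22 min

Step 1: For second-order: t = (1/[A] - 1/[A]₀)/k
Step 2: t = (1/0.31 - 1/0.53)/0.023
Step 3: t = (3.226 - 1.887)/0.023
Step 4: t = 1.339/0.023 = 58.22 min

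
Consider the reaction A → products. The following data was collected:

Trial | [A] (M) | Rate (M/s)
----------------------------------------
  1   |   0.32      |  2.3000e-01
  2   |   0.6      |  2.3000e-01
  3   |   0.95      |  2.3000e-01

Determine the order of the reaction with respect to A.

zeroth order (0)

Step 1: Compare trials - when concentration changes, rate stays constant.
Step 2: rate₂/rate₁ = 2.3000e-01/2.3000e-01 = 1
Step 3: [A]₂/[A]₁ = 0.6/0.32 = 1.875
Step 4: Since rate ratio ≈ (conc ratio)^0, the reaction is zeroth order.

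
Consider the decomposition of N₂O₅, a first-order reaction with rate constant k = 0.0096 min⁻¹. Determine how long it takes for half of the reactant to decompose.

72.2 min

Step 1: For a first-order reaction, t₁/₂ = ln(2)/k
Step 2: t₁/₂ = ln(2)/0.0096
Step 3: t₁/₂ = 0.6931/0.0096 = 72.2 min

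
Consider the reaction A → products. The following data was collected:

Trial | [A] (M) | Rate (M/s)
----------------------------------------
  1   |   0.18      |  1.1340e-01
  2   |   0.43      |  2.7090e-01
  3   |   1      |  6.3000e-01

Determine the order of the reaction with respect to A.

first order (1)

Step 1: Compare trials to find order n where rate₂/rate₁ = ([A]₂/[A]₁)^n
Step 2: rate₂/rate₁ = 2.7090e-01/1.1340e-01 = 2.389
Step 3: [A]₂/[A]₁ = 0.43/0.18 = 2.389
Step 4: n = ln(2.389)/ln(2.389) = 1.00 ≈ 1
Step 5: The reaction is first order in A.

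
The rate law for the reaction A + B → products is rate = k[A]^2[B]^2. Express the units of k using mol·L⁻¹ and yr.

(mol·L⁻¹)⁻³·yr⁻¹

Step 1: Overall order = 2 + 2 = 4.
Step 2: rate has units mol·L⁻¹·yr⁻¹; [A]^2[B]^2 has units (mol·L⁻¹)^4.
Step 3: k = rate/([A]^2[B]^2), so units of k = (mol·L⁻¹)^(1-4)·yr⁻¹ = (mol·L⁻¹)⁻³·yr⁻¹.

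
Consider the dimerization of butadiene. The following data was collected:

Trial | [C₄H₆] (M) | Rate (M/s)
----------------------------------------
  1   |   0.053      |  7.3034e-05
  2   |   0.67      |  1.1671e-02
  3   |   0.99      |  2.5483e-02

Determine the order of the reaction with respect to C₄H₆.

second order (2)

Step 1: Compare trials to find order n where rate₂/rate₁ = ([C₄H₆]₂/[C₄H₆]₁)^n
Step 2: rate₂/rate₁ = 1.1671e-02/7.3034e-05 = 159.8
Step 3: [C₄H₆]₂/[C₄H₆]₁ = 0.67/0.053 = 12.64
Step 4: n = ln(159.8)/ln(12.64) = 2.00 ≈ 2
Step 5: The reaction is second order in C₄H₆.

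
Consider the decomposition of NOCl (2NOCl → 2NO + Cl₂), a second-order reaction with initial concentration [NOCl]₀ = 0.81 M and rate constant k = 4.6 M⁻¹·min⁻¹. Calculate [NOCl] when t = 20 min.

0.01073 M

Step 1: For a second-order reaction: 1/[NOCl] = 1/[NOCl]₀ + kt
Step 2: 1/[NOCl] = 1/0.81 + 4.6 × 20
Step 3: 1/[NOCl] = 1.235 + 92 = 93.23
Step 4: [NOCl] = 1/93.23 = 0.01073 M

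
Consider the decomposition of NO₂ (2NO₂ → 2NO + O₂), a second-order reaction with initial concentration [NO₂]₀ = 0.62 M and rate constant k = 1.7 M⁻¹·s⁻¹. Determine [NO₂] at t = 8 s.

0.06573 M

Step 1: For a second-order reaction: 1/[NO₂] = 1/[NO₂]₀ + kt
Step 2: 1/[NO₂] = 1/0.62 + 1.7 × 8
Step 3: 1/[NO₂] = 1.613 + 13.6 = 15.21
Step 4: [NO₂] = 1/15.21 = 0.06573 M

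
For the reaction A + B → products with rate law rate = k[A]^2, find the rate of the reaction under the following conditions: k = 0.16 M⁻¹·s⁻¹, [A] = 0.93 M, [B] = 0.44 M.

0.1384 M/s

Step 1: The rate law is rate = k[A]^2
Step 2: Note that the rate does not depend on [B] (zero order in B).
Step 3: rate = 0.16 × (0.93)^2 = 0.138384 M/s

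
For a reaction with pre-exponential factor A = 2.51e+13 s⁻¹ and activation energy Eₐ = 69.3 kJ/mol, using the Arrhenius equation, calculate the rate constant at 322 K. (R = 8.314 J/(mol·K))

1.44e+02 s⁻¹

Step 1: Use the Arrhenius equation: k = A × exp(-Eₐ/RT)
Step 2: Convert Eₐ to J/mol: 69.3 kJ/mol = 69300 J/mol
Step 3: Calculate the exponent: -Eₐ/(RT) = -69300/(8.314 × 322) = -25.88614
Step 4: k = 2.51e+13 × exp(-25.88614)
Step 5: k = 2.51e+13 × 5.72522e-12 = 1.4370e+02 s⁻¹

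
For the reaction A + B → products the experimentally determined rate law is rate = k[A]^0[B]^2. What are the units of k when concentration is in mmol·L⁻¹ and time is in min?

(mmol·L⁻¹)⁻¹·min⁻¹

Step 1: Overall order = 0 + 2 = 2.
Step 2: rate has units mmol·L⁻¹·min⁻¹; [A]^0[B]^2 has units (mmol·L⁻¹)^2.
Step 3: k = rate/([A]^0[B]^2), so units of k = (mmol·L⁻¹)^(1-2)·min⁻¹ = (mmol·L⁻¹)⁻¹·min⁻¹.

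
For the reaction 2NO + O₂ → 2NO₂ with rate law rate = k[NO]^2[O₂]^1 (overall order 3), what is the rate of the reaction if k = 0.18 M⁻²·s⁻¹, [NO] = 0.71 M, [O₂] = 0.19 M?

0.01724 M/s

Step 1: The rate law is rate = k[NO]^2[O₂]^1, overall order = 2+1 = 3
Step 2: Substitute values: rate = 0.18 × (0.71)^2 × (0.19)^1
Step 3: rate = 0.18 × 0.5041 × 0.19 = 0.0172402 M/s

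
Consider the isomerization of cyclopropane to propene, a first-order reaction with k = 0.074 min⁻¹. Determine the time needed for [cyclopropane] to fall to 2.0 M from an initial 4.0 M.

9.367 min

Step 1: For first-order: t = ln([cyclopropane]₀/[cyclopropane])/k
Step 2: t = ln(4.0/2.0)/0.074
Step 3: t = ln(2)/0.074
Step 4: t = 0.6931/0.074 = 9.367 min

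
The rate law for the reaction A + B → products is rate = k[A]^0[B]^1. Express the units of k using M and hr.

hr⁻¹

Step 1: Overall order = 0 + 1 = 1.
Step 2: rate has units M·hr⁻¹; [A]^0[B]^1 has units M^1.
Step 3: k = rate/([A]^0[B]^1), so units of k = M^(1-1)·hr⁻¹ = hr⁻¹.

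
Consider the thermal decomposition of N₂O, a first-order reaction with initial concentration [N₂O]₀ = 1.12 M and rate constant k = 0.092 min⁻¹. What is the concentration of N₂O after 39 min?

0.03097 M

Step 1: For a first-order reaction: [N₂O] = [N₂O]₀ × e^(-kt)
Step 2: [N₂O] = 1.12 × e^(-0.092 × 39)
Step 3: [N₂O] = 1.12 × e^(-3.588)
Step 4: [N₂O] = 1.12 × 0.0276536 = 0.03097 M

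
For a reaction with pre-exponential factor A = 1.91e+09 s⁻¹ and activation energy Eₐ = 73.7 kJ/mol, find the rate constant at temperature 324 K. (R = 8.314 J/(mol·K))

2.51e-03 s⁻¹

Step 1: Use the Arrhenius equation: k = A × exp(-Eₐ/RT)
Step 2: Convert Eₐ to J/mol: 73.7 kJ/mol = 73700 J/mol
Step 3: Calculate the exponent: -Eₐ/(RT) = -73700/(8.314 × 324) = -27.35977
Step 4: k = 1.91e+09 × exp(-27.35977)
Step 5: k = 1.91e+09 × 1.31160e-12 = 2.5052e-03 s⁻¹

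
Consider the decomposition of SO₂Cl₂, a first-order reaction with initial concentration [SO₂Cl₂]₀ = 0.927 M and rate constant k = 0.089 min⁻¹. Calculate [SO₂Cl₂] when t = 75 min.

0.00117 M

Step 1: For a first-order reaction: [SO₂Cl₂] = [SO₂Cl₂]₀ × e^(-kt)
Step 2: [SO₂Cl₂] = 0.927 × e^(-0.089 × 75)
Step 3: [SO₂Cl₂] = 0.927 × e^(-6.675)
Step 4: [SO₂Cl₂] = 0.927 × 0.00126207 = 0.00117 M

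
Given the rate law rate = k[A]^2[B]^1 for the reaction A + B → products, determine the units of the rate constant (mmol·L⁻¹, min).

(mmol·L⁻¹)⁻²·min⁻¹

Step 1: Overall order = 2 + 1 = 3.
Step 2: rate has units mmol·L⁻¹·min⁻¹; [A]^2[B]^1 has units (mmol·L⁻¹)^3.
Step 3: k = rate/([A]^2[B]^1), so units of k = (mmol·L⁻¹)^(1-3)·min⁻¹ = (mmol·L⁻¹)⁻²·min⁻¹.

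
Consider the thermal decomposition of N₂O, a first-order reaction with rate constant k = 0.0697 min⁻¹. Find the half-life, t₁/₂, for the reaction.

9.945 min

Step 1: For a first-order reaction, t₁/₂ = ln(2)/k
Step 2: t₁/₂ = ln(2)/0.0697
Step 3: t₁/₂ = 0.6931/0.0697 = 9.945 min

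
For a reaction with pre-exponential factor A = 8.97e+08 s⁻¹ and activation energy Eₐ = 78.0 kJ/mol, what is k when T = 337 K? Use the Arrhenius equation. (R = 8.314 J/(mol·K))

7.29e-04 s⁻¹

Step 1: Use the Arrhenius equation: k = A × exp(-Eₐ/RT)
Step 2: Convert Eₐ to J/mol: 78.0 kJ/mol = 78000 J/mol
Step 3: Calculate the exponent: -Eₐ/(RT) = -78000/(8.314 × 337) = -27.83907
Step 4: k = 8.97e+08 × exp(-27.83907)
Step 5: k = 8.97e+08 × 8.12167e-13 = 7.2851e-04 s⁻¹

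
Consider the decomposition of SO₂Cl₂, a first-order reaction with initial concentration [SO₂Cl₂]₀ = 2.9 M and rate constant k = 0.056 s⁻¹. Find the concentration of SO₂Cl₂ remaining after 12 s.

1.481 M

Step 1: For a first-order reaction: [SO₂Cl₂] = [SO₂Cl₂]₀ × e^(-kt)
Step 2: [SO₂Cl₂] = 2.9 × e^(-0.056 × 12)
Step 3: [SO₂Cl₂] = 2.9 × e^(-0.672)
Step 4: [SO₂Cl₂] = 2.9 × 0.510686 = 1.481 M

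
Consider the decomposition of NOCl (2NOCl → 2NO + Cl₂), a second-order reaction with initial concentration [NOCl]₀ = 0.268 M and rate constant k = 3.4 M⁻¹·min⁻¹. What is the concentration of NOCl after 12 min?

0.02246 M

Step 1: For a second-order reaction: 1/[NOCl] = 1/[NOCl]₀ + kt
Step 2: 1/[NOCl] = 1/0.268 + 3.4 × 12
Step 3: 1/[NOCl] = 3.731 + 40.8 = 44.53
Step 4: [NOCl] = 1/44.53 = 0.02246 M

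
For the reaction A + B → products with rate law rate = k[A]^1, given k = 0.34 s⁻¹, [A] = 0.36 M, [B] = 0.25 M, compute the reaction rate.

0.1224 M/s

Step 1: The rate law is rate = k[A]^1
Step 2: Note that the rate does not depend on [B] (zero order in B).
Step 3: rate = 0.34 × (0.36)^1 = 0.1224 M/s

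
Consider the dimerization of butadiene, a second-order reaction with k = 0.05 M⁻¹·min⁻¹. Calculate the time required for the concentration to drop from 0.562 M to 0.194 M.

67.51 min

Step 1: For second-order: t = (1/[C₄H₆] - 1/[C₄H₆]₀)/k
Step 2: t = (1/0.194 - 1/0.562)/0.05
Step 3: t = (5.155 - 1.779)/0.05
Step 4: t = 3.375/0.05 = 67.51 min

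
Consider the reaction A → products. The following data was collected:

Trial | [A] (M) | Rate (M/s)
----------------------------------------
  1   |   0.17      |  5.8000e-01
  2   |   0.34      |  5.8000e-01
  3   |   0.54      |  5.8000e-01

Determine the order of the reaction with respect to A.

zeroth order (0)

Step 1: Compare trials - when concentration changes, rate stays constant.
Step 2: rate₂/rate₁ = 5.8000e-01/5.8000e-01 = 1
Step 3: [A]₂/[A]₁ = 0.34/0.17 = 2
Step 4: Since rate ratio ≈ (conc ratio)^0, the reaction is zeroth order.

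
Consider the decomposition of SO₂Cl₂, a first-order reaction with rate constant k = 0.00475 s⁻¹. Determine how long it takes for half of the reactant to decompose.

145.9 s

Step 1: For a first-order reaction, t₁/₂ = ln(2)/k
Step 2: t₁/₂ = ln(2)/0.00475
Step 3: t₁/₂ = 0.6931/0.00475 = 145.9 s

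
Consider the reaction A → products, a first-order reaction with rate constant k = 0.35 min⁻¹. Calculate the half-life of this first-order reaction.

1.98 min

Step 1: For a first-order reaction, t₁/₂ = ln(2)/k
Step 2: t₁/₂ = ln(2)/0.35
Step 3: t₁/₂ = 0.6931/0.35 = 1.98 min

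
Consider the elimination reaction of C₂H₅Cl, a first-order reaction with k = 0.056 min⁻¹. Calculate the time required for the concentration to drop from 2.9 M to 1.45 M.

12.38 min

Step 1: For first-order: t = ln([C₂H₅Cl]₀/[C₂H₅Cl])/k
Step 2: t = ln(2.9/1.45)/0.056
Step 3: t = ln(2)/0.056
Step 4: t = 0.6931/0.056 = 12.38 min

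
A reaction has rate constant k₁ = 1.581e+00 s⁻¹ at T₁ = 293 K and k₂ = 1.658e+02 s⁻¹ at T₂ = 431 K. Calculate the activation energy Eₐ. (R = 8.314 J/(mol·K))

35.4 kJ/mol

Step 1: Use the two-temperature Arrhenius form: ln(k₂/k₁) = -Eₐ/R × (1/T₂ - 1/T₁)
Step 2: ln(k₂/k₁) = ln(1.658e+02/1.581e+00) = ln(104.87) = 4.65272
Step 3: 1/T₂ - 1/T₁ = 1/431 - 1/293 = -1.092784e-03 K⁻¹
Step 4: Eₐ = -R × ln(k₂/k₁) / (1/T₂ - 1/T₁) = -8.314 × 4.65272 / -1.092784e-03
Step 5: Eₐ = 3.5398e+04 J/mol = 35.4 kJ/mol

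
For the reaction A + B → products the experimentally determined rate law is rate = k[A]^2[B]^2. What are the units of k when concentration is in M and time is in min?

M⁻³·min⁻¹

Step 1: Overall order = 2 + 2 = 4.
Step 2: rate has units M·min⁻¹; [A]^2[B]^2 has units M^4.
Step 3: k = rate/([A]^2[B]^2), so units of k = M^(1-4)·min⁻¹ = M⁻³·min⁻¹.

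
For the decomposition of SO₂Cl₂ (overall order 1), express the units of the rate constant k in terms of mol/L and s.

s⁻¹

Step 1: For overall order n, rate = k × (concentration)^n.
Step 2: Rate has units mol/L·s⁻¹; concentration term has units (mol/L)^1.
Step 3: k = rate / (concentration)^n, so units of k = (mol/L)^(1-1)·s⁻¹ = s⁻¹.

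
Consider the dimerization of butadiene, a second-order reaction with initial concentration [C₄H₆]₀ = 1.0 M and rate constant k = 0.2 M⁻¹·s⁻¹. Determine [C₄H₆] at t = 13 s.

0.2778 M

Step 1: For a second-order reaction: 1/[C₄H₆] = 1/[C₄H₆]₀ + kt
Step 2: 1/[C₄H₆] = 1/1.0 + 0.2 × 13
Step 3: 1/[C₄H₆] = 1 + 2.6 = 3.6
Step 4: [C₄H₆] = 1/3.6 = 0.2778 M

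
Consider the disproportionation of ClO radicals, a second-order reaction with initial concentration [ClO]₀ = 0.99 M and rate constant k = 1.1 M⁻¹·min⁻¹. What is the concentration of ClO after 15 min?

0.05711 M

Step 1: For a second-order reaction: 1/[ClO] = 1/[ClO]₀ + kt
Step 2: 1/[ClO] = 1/0.99 + 1.1 × 15
Step 3: 1/[ClO] = 1.01 + 16.5 = 17.51
Step 4: [ClO] = 1/17.51 = 0.05711 M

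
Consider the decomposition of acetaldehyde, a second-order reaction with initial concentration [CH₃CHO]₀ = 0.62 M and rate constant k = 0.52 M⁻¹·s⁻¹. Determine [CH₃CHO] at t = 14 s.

0.1124 M

Step 1: For a second-order reaction: 1/[CH₃CHO] = 1/[CH₃CHO]₀ + kt
Step 2: 1/[CH₃CHO] = 1/0.62 + 0.52 × 14
Step 3: 1/[CH₃CHO] = 1.613 + 7.28 = 8.893
Step 4: [CH₃CHO] = 1/8.893 = 0.1124 M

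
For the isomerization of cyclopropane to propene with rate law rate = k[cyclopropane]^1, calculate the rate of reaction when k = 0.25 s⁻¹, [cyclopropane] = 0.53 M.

0.1325 M/s

Step 1: Identify the rate law: rate = k[cyclopropane]^1
Step 2: Substitute values: rate = 0.25 × (0.53)^1
Step 3: Calculate: rate = 0.25 × 0.53 = 0.1325 M/s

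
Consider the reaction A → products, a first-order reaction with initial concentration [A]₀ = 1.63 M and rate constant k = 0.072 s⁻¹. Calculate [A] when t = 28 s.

0.2171 M

Step 1: For a first-order reaction: [A] = [A]₀ × e^(-kt)
Step 2: [A] = 1.63 × e^(-0.072 × 28)
Step 3: [A] = 1.63 × e^(-2.016)
Step 4: [A] = 1.63 × 0.133187 = 0.2171 M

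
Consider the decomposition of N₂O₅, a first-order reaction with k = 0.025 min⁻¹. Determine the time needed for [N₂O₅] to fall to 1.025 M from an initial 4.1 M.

55.45 min

Step 1: For first-order: t = ln([N₂O₅]₀/[N₂O₅])/k
Step 2: t = ln(4.1/1.025)/0.025
Step 3: t = ln(4)/0.025
Step 4: t = 1.386/0.025 = 55.45 min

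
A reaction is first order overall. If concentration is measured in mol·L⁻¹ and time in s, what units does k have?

s⁻¹

Step 1: For overall order n, rate = k × (concentration)^n.
Step 2: Rate has units mol·L⁻¹·s⁻¹; concentration term has units (mol·L⁻¹)^1.
Step 3: k = rate / (concentration)^n, so units of k = (mol·L⁻¹)^(1-1)·s⁻¹ = s⁻¹.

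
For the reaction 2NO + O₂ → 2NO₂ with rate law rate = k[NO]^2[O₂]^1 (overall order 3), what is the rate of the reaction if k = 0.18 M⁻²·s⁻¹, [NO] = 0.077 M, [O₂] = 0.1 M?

0.0001067 M/s

Step 1: The rate law is rate = k[NO]^2[O₂]^1, overall order = 2+1 = 3
Step 2: Substitute values: rate = 0.18 × (0.077)^2 × (0.1)^1
Step 3: rate = 0.18 × 0.005929 × 0.1 = 0.000106722 M/s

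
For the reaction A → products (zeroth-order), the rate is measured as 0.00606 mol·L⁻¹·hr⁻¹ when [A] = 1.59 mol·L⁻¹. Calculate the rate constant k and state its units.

0.00606 mol·L⁻¹·hr⁻¹

Step 1: For a zeroth-order reaction, rate = k (independent of concentration).
Step 2: k = rate = 0.00606 mol·L⁻¹·hr⁻¹.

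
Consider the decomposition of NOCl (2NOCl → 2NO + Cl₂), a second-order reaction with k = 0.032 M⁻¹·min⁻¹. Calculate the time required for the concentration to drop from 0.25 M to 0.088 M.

230.1 min

Step 1: For second-order: t = (1/[NOCl] - 1/[NOCl]₀)/k
Step 2: t = (1/0.088 - 1/0.25)/0.032
Step 3: t = (11.36 - 4)/0.032
Step 4: t = 7.364/0.032 = 230.1 min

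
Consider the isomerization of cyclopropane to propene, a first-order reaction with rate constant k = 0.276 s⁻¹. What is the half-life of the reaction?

2.511 s

Step 1: For a first-order reaction, t₁/₂ = ln(2)/k
Step 2: t₁/₂ = ln(2)/0.276
Step 3: t₁/₂ = 0.6931/0.276 = 2.511 s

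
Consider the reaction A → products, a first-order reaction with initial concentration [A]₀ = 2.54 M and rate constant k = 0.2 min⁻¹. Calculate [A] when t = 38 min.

0.001271 M

Step 1: For a first-order reaction: [A] = [A]₀ × e^(-kt)
Step 2: [A] = 2.54 × e^(-0.2 × 38)
Step 3: [A] = 2.54 × e^(-7.6)
Step 4: [A] = 2.54 × 0.000500451 = 0.001271 M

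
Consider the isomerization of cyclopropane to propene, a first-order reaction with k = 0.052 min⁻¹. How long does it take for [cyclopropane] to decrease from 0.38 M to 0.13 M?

20.63 min

Step 1: For first-order: t = ln([cyclopropane]₀/[cyclopropane])/k
Step 2: t = ln(0.38/0.13)/0.052
Step 3: t = ln(2.923)/0.052
Step 4: t = 1.073/0.052 = 20.63 min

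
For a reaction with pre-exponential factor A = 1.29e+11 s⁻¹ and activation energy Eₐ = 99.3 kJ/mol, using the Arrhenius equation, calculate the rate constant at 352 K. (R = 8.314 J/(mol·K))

2.37e-04 s⁻¹

Step 1: Use the Arrhenius equation: k = A × exp(-Eₐ/RT)
Step 2: Convert Eₐ to J/mol: 99.3 kJ/mol = 99300 J/mol
Step 3: Calculate the exponent: -Eₐ/(RT) = -99300/(8.314 × 352) = -33.93099
Step 4: k = 1.29e+11 × exp(-33.93099)
Step 5: k = 1.29e+11 × 1.83636e-15 = 2.3689e-04 s⁻¹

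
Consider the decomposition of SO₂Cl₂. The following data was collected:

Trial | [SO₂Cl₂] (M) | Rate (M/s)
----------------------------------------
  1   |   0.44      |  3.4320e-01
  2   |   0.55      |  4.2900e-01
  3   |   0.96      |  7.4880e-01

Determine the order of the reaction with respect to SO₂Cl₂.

first order (1)

Step 1: Compare trials to find order n where rate₂/rate₁ = ([SO₂Cl₂]₂/[SO₂Cl₂]₁)^n
Step 2: rate₂/rate₁ = 4.2900e-01/3.4320e-01 = 1.25
Step 3: [SO₂Cl₂]₂/[SO₂Cl₂]₁ = 0.55/0.44 = 1.25
Step 4: n = ln(1.25)/ln(1.25) = 1.00 ≈ 1
Step 5: The reaction is first order in SO₂Cl₂.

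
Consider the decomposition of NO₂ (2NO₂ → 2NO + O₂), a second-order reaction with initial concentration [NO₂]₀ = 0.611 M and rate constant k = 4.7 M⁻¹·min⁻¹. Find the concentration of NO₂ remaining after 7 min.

0.02895 M

Step 1: For a second-order reaction: 1/[NO₂] = 1/[NO₂]₀ + kt
Step 2: 1/[NO₂] = 1/0.611 + 4.7 × 7
Step 3: 1/[NO₂] = 1.637 + 32.9 = 34.54
Step 4: [NO₂] = 1/34.54 = 0.02895 M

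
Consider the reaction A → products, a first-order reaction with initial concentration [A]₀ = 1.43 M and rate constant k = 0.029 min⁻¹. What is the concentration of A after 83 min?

0.1288 M

Step 1: For a first-order reaction: [A] = [A]₀ × e^(-kt)
Step 2: [A] = 1.43 × e^(-0.029 × 83)
Step 3: [A] = 1.43 × e^(-2.407)
Step 4: [A] = 1.43 × 0.0900851 = 0.1288 M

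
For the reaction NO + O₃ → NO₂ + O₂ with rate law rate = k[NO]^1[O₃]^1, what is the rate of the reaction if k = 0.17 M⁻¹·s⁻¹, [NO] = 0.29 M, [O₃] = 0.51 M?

0.02514 M/s

Step 1: The rate law is rate = k[NO]^1[O₃]^1
Step 2: Substitute: rate = 0.17 × (0.29)^1 × (0.51)^1
Step 3: rate = 0.17 × 0.29 × 0.51 = 0.025143 M/s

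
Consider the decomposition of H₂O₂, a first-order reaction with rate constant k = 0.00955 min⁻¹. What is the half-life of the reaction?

72.58 min

Step 1: For a first-order reaction, t₁/₂ = ln(2)/k
Step 2: t₁/₂ = ln(2)/0.00955
Step 3: t₁/₂ = 0.6931/0.00955 = 72.58 min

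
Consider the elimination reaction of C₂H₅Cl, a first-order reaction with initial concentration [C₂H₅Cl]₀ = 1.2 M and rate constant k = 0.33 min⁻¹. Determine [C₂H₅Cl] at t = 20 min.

0.001632 M

Step 1: For a first-order reaction: [C₂H₅Cl] = [C₂H₅Cl]₀ × e^(-kt)
Step 2: [C₂H₅Cl] = 1.2 × e^(-0.33 × 20)
Step 3: [C₂H₅Cl] = 1.2 × e^(-6.6)
Step 4: [C₂H₅Cl] = 1.2 × 0.00136037 = 0.001632 M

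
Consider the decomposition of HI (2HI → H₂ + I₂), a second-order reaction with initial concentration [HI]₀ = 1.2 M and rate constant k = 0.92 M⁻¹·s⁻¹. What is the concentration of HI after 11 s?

0.0913 M

Step 1: For a second-order reaction: 1/[HI] = 1/[HI]₀ + kt
Step 2: 1/[HI] = 1/1.2 + 0.92 × 11
Step 3: 1/[HI] = 0.8333 + 10.12 = 10.95
Step 4: [HI] = 1/10.95 = 0.0913 M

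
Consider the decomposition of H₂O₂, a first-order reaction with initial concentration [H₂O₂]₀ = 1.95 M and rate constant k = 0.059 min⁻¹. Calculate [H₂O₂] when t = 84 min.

0.01373 M

Step 1: For a first-order reaction: [H₂O₂] = [H₂O₂]₀ × e^(-kt)
Step 2: [H₂O₂] = 1.95 × e^(-0.059 × 84)
Step 3: [H₂O₂] = 1.95 × e^(-4.956)
Step 4: [H₂O₂] = 1.95 × 0.00704104 = 0.01373 M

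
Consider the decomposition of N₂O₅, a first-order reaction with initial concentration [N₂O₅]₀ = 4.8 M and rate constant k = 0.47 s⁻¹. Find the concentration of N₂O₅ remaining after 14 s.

0.006662 M

Step 1: For a first-order reaction: [N₂O₅] = [N₂O₅]₀ × e^(-kt)
Step 2: [N₂O₅] = 4.8 × e^(-0.47 × 14)
Step 3: [N₂O₅] = 4.8 × e^(-6.58)
Step 4: [N₂O₅] = 4.8 × 0.00138785 = 0.006662 M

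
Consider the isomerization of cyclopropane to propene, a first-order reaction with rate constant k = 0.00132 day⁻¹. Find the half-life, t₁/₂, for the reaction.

525.1 day

Step 1: For a first-order reaction, t₁/₂ = ln(2)/k
Step 2: t₁/₂ = ln(2)/0.00132
Step 3: t₁/₂ = 0.6931/0.00132 = 525.1 day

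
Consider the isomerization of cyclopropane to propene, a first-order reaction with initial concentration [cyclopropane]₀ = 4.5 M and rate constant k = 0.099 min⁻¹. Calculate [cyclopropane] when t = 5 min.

2.743 M

Step 1: For a first-order reaction: [cyclopropane] = [cyclopropane]₀ × e^(-kt)
Step 2: [cyclopropane] = 4.5 × e^(-0.099 × 5)
Step 3: [cyclopropane] = 4.5 × e^(-0.495)
Step 4: [cyclopropane] = 4.5 × 0.609571 = 2.743 M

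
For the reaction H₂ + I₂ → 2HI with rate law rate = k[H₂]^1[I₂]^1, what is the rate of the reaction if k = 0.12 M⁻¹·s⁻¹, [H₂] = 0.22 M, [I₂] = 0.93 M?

0.02455 M/s

Step 1: The rate law is rate = k[H₂]^1[I₂]^1
Step 2: Substitute: rate = 0.12 × (0.22)^1 × (0.93)^1
Step 3: rate = 0.12 × 0.22 × 0.93 = 0.024552 M/s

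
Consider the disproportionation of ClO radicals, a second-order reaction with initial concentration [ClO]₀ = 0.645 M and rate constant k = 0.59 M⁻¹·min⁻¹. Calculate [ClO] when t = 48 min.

0.03348 M

Step 1: For a second-order reaction: 1/[ClO] = 1/[ClO]₀ + kt
Step 2: 1/[ClO] = 1/0.645 + 0.59 × 48
Step 3: 1/[ClO] = 1.55 + 28.32 = 29.87
Step 4: [ClO] = 1/29.87 = 0.03348 M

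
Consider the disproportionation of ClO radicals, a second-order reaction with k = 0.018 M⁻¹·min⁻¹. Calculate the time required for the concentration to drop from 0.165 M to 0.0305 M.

1485 min

Step 1: For second-order: t = (1/[ClO] - 1/[ClO]₀)/k
Step 2: t = (1/0.0305 - 1/0.165)/0.018
Step 3: t = (32.79 - 6.061)/0.018
Step 4: t = 26.73/0.018 = 1485 min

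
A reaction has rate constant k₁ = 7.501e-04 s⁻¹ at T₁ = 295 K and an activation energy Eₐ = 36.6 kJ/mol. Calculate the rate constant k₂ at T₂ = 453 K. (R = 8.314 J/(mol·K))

1.366e-01 s⁻¹

Step 1: Use the two-temperature Arrhenius form: ln(k₂/k₁) = -Eₐ/R × (1/T₂ - 1/T₁)
Step 2: Convert Eₐ to J/mol: 36.6 kJ/mol = 36600 J/mol
Step 3: 1/T₂ - 1/T₁ = 1/453 - 1/295 = -1.182325e-03 K⁻¹
Step 4: ln(k₂/k₁) = -36600/8.314 × -1.182325e-03 = 5.20485
Step 5: k₂ = k₁ × exp(5.20485) = 7.501e-04 × 1.82154e+02 = 1.366e-01 s⁻¹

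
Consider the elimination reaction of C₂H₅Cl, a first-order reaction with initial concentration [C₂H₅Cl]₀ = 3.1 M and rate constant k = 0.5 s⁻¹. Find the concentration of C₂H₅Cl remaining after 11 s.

0.01267 M

Step 1: For a first-order reaction: [C₂H₅Cl] = [C₂H₅Cl]₀ × e^(-kt)
Step 2: [C₂H₅Cl] = 3.1 × e^(-0.5 × 11)
Step 3: [C₂H₅Cl] = 3.1 × e^(-5.5)
Step 4: [C₂H₅Cl] = 3.1 × 0.00408677 = 0.01267 M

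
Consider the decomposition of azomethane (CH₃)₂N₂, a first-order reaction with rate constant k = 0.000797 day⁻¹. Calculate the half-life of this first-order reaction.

869.7 day

Step 1: For a first-order reaction, t₁/₂ = ln(2)/k
Step 2: t₁/₂ = ln(2)/0.000797
Step 3: t₁/₂ = 0.6931/0.000797 = 869.7 day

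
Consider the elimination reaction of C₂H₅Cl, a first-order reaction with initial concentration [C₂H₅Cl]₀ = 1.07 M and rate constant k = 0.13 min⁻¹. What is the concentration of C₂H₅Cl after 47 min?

0.002376 M

Step 1: For a first-order reaction: [C₂H₅Cl] = [C₂H₅Cl]₀ × e^(-kt)
Step 2: [C₂H₅Cl] = 1.07 × e^(-0.13 × 47)
Step 3: [C₂H₅Cl] = 1.07 × e^(-6.11)
Step 4: [C₂H₅Cl] = 1.07 × 0.00222055 = 0.002376 M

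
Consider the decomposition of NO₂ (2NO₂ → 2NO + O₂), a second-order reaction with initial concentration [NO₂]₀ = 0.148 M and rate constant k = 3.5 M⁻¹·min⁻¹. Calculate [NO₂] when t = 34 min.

0.007952 M

Step 1: For a second-order reaction: 1/[NO₂] = 1/[NO₂]₀ + kt
Step 2: 1/[NO₂] = 1/0.148 + 3.5 × 34
Step 3: 1/[NO₂] = 6.757 + 119 = 125.8
Step 4: [NO₂] = 1/125.8 = 0.007952 M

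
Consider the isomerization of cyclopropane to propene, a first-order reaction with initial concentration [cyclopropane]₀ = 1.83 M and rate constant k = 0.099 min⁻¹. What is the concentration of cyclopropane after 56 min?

0.007157 M

Step 1: For a first-order reaction: [cyclopropane] = [cyclopropane]₀ × e^(-kt)
Step 2: [cyclopropane] = 1.83 × e^(-0.099 × 56)
Step 3: [cyclopropane] = 1.83 × e^(-5.544)
Step 4: [cyclopropane] = 1.83 × 0.00391085 = 0.007157 M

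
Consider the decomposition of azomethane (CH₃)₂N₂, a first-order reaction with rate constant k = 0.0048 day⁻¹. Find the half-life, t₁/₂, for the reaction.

144.4 day

Step 1: For a first-order reaction, t₁/₂ = ln(2)/k
Step 2: t₁/₂ = ln(2)/0.0048
Step 3: t₁/₂ = 0.6931/0.0048 = 144.4 day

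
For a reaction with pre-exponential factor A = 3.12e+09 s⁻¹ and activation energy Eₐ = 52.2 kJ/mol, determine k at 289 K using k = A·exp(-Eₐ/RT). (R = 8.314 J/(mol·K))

1.15e+00 s⁻¹

Step 1: Use the Arrhenius equation: k = A × exp(-Eₐ/RT)
Step 2: Convert Eₐ to J/mol: 52.2 kJ/mol = 52200 J/mol
Step 3: Calculate the exponent: -Eₐ/(RT) = -52200/(8.314 × 289) = -21.72514
Step 4: k = 3.12e+09 × exp(-21.72514)
Step 5: k = 3.12e+09 × 3.67191e-10 = 1.1456e+00 s⁻¹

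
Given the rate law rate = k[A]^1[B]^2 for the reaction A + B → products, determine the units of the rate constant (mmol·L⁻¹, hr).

(mmol·L⁻¹)⁻²·hr⁻¹

Step 1: Overall order = 1 + 2 = 3.
Step 2: rate has units mmol·L⁻¹·hr⁻¹; [A]^1[B]^2 has units (mmol·L⁻¹)^3.
Step 3: k = rate/([A]^1[B]^2), so units of k = (mmol·L⁻¹)^(1-3)·hr⁻¹ = (mmol·L⁻¹)⁻²·hr⁻¹.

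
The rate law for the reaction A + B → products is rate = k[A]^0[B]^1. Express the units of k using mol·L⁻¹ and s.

s⁻¹

Step 1: Overall order = 0 + 1 = 1.
Step 2: rate has units mol·L⁻¹·s⁻¹; [A]^0[B]^1 has units (mol·L⁻¹)^1.
Step 3: k = rate/([A]^0[B]^1), so units of k = (mol·L⁻¹)^(1-1)·s⁻¹ = s⁻¹.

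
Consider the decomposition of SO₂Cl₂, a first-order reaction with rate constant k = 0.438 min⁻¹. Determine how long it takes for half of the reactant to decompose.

1.583 min

Step 1: For a first-order reaction, t₁/₂ = ln(2)/k
Step 2: t₁/₂ = ln(2)/0.438
Step 3: t₁/₂ = 0.6931/0.438 = 1.583 min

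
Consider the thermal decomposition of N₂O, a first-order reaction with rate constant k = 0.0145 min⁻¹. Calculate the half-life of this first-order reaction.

47.8 min

Step 1: For a first-order reaction, t₁/₂ = ln(2)/k
Step 2: t₁/₂ = ln(2)/0.0145
Step 3: t₁/₂ = 0.6931/0.0145 = 47.8 min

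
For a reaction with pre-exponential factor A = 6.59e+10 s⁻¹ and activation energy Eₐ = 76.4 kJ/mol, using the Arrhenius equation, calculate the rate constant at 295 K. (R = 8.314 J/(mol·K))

1.95e-03 s⁻¹

Step 1: Use the Arrhenius equation: k = A × exp(-Eₐ/RT)
Step 2: Convert Eₐ to J/mol: 76.4 kJ/mol = 76400 J/mol
Step 3: Calculate the exponent: -Eₐ/(RT) = -76400/(8.314 × 295) = -31.15023
Step 4: k = 6.59e+10 × exp(-31.15023)
Step 5: k = 6.59e+10 × 2.96229e-14 = 1.9521e-03 s⁻¹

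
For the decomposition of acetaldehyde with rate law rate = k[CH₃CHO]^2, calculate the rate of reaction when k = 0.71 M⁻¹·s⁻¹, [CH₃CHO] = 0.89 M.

0.5624 M/s

Step 1: Identify the rate law: rate = k[CH₃CHO]^2
Step 2: Substitute values: rate = 0.71 × (0.89)^2
Step 3: Calculate: rate = 0.71 × 0.7921 = 0.562391 M/s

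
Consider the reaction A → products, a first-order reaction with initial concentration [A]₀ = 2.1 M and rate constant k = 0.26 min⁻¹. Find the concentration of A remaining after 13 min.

0.0715 M

Step 1: For a first-order reaction: [A] = [A]₀ × e^(-kt)
Step 2: [A] = 2.1 × e^(-0.26 × 13)
Step 3: [A] = 2.1 × e^(-3.38)
Step 4: [A] = 2.1 × 0.0340475 = 0.0715 M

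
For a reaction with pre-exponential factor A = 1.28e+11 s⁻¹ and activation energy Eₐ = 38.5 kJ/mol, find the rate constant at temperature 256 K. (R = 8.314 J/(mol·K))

1.78e+03 s⁻¹

Step 1: Use the Arrhenius equation: k = A × exp(-Eₐ/RT)
Step 2: Convert Eₐ to J/mol: 38.5 kJ/mol = 38500 J/mol
Step 3: Calculate the exponent: -Eₐ/(RT) = -38500/(8.314 × 256) = -18.08884
Step 4: k = 1.28e+11 × exp(-18.08884)
Step 5: k = 1.28e+11 × 1.39353e-08 = 1.7837e+03 s⁻¹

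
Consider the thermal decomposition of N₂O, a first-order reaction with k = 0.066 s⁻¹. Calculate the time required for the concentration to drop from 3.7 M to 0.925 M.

21 s

Step 1: For first-order: t = ln([N₂O]₀/[N₂O])/k
Step 2: t = ln(3.7/0.925)/0.066
Step 3: t = ln(4)/0.066
Step 4: t = 1.386/0.066 = 21 s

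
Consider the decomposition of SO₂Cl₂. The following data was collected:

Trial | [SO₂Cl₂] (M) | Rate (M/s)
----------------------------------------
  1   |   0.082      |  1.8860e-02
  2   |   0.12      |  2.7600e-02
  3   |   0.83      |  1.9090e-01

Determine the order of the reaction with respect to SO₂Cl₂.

first order (1)

Step 1: Compare trials to find order n where rate₂/rate₁ = ([SO₂Cl₂]₂/[SO₂Cl₂]₁)^n
Step 2: rate₂/rate₁ = 2.7600e-02/1.8860e-02 = 1.463
Step 3: [SO₂Cl₂]₂/[SO₂Cl₂]₁ = 0.12/0.082 = 1.463
Step 4: n = ln(1.463)/ln(1.463) = 1.00 ≈ 1
Step 5: The reaction is first order in SO₂Cl₂.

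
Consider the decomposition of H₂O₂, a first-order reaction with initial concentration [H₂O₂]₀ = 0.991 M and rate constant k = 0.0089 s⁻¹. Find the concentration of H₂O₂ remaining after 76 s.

0.5039 M

Step 1: For a first-order reaction: [H₂O₂] = [H₂O₂]₀ × e^(-kt)
Step 2: [H₂O₂] = 0.991 × e^(-0.0089 × 76)
Step 3: [H₂O₂] = 0.991 × e^(-0.6764)
Step 4: [H₂O₂] = 0.991 × 0.508444 = 0.5039 M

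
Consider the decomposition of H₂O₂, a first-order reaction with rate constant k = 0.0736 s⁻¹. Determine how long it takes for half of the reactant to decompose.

9.418 s

Step 1: For a first-order reaction, t₁/₂ = ln(2)/k
Step 2: t₁/₂ = ln(2)/0.0736
Step 3: t₁/₂ = 0.6931/0.0736 = 9.418 s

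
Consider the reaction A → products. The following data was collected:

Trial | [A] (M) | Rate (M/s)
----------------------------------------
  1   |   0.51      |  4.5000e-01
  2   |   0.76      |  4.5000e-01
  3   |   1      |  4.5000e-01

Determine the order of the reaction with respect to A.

zeroth order (0)

Step 1: Compare trials - when concentration changes, rate stays constant.
Step 2: rate₂/rate₁ = 4.5000e-01/4.5000e-01 = 1
Step 3: [A]₂/[A]₁ = 0.76/0.51 = 1.49
Step 4: Since rate ratio ≈ (conc ratio)^0, the reaction is zeroth order.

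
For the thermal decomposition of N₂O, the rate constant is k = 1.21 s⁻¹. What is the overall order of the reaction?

first order (1)

Step 1: The units of k for an nth-order reaction are (concentration)^(1-n)·(time)⁻¹.
Step 2: Here k has units s⁻¹, so the concentration exponent is 0.
Step 3: 1 - n = 0 ⇒ n = 1. The reaction is first order.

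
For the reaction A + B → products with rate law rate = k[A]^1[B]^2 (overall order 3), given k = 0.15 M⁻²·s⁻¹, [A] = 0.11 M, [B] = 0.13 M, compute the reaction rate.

0.0002789 M/s

Step 1: The rate law is rate = k[A]^1[B]^2, overall order = 1+2 = 3
Step 2: Substitute values: rate = 0.15 × (0.11)^1 × (0.13)^2
Step 3: rate = 0.15 × 0.11 × 0.0169 = 0.00027885 M/s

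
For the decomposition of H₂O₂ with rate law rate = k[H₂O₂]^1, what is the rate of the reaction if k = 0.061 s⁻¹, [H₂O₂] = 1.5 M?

0.0915 M/s

Step 1: Identify the rate law: rate = k[H₂O₂]^1
Step 2: Substitute values: rate = 0.061 × (1.5)^1
Step 3: Calculate: rate = 0.061 × 1.5 = 0.0915 M/s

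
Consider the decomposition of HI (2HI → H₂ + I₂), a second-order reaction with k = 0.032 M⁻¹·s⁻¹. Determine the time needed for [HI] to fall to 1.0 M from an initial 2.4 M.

18.23 s

Step 1: For second-order: t = (1/[HI] - 1/[HI]₀)/k
Step 2: t = (1/1.0 - 1/2.4)/0.032
Step 3: t = (1 - 0.4167)/0.032
Step 4: t = 0.5833/0.032 = 18.23 s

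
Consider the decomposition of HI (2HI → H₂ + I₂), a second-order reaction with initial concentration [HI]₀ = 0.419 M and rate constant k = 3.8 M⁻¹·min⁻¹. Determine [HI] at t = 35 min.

0.007386 M

Step 1: For a second-order reaction: 1/[HI] = 1/[HI]₀ + kt
Step 2: 1/[HI] = 1/0.419 + 3.8 × 35
Step 3: 1/[HI] = 2.387 + 133 = 135.4
Step 4: [HI] = 1/135.4 = 0.007386 M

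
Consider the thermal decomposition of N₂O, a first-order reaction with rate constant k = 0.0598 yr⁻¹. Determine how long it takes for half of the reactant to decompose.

11.59 yr

Step 1: For a first-order reaction, t₁/₂ = ln(2)/k
Step 2: t₁/₂ = ln(2)/0.0598
Step 3: t₁/₂ = 0.6931/0.0598 = 11.59 yr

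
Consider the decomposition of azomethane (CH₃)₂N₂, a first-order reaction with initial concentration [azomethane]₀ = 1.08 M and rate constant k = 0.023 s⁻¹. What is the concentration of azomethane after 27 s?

0.5804 M

Step 1: For a first-order reaction: [azomethane] = [azomethane]₀ × e^(-kt)
Step 2: [azomethane] = 1.08 × e^(-0.023 × 27)
Step 3: [azomethane] = 1.08 × e^(-0.621)
Step 4: [azomethane] = 1.08 × 0.537407 = 0.5804 M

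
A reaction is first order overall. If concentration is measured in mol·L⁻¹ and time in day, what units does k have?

day⁻¹

Step 1: For overall order n, rate = k × (concentration)^n.
Step 2: Rate has units mol·L⁻¹·day⁻¹; concentration term has units (mol·L⁻¹)^1.
Step 3: k = rate / (concentration)^n, so units of k = (mol·L⁻¹)^(1-1)·day⁻¹ = day⁻¹.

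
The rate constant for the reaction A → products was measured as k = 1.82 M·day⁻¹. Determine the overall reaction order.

zeroth order (0)

Step 1: The units of k for an nth-order reaction are (concentration)^(1-n)·(time)⁻¹.
Step 2: Here k has units M·day⁻¹, so the concentration exponent is 1.
Step 3: 1 - n = 1 ⇒ n = 0. The reaction is zeroth order.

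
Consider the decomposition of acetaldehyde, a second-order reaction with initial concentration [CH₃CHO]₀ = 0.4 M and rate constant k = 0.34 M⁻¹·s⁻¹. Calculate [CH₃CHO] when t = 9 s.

0.1799 M

Step 1: For a second-order reaction: 1/[CH₃CHO] = 1/[CH₃CHO]₀ + kt
Step 2: 1/[CH₃CHO] = 1/0.4 + 0.34 × 9
Step 3: 1/[CH₃CHO] = 2.5 + 3.06 = 5.56
Step 4: [CH₃CHO] = 1/5.56 = 0.1799 M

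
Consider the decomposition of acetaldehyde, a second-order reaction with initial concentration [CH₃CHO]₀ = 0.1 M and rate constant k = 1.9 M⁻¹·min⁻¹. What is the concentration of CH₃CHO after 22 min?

0.01931 M

Step 1: For a second-order reaction: 1/[CH₃CHO] = 1/[CH₃CHO]₀ + kt
Step 2: 1/[CH₃CHO] = 1/0.1 + 1.9 × 22
Step 3: 1/[CH₃CHO] = 10 + 41.8 = 51.8
Step 4: [CH₃CHO] = 1/51.8 = 0.01931 M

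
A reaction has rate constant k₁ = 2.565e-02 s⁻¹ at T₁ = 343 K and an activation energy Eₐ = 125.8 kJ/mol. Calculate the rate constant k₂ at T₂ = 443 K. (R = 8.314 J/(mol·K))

5.418e+02 s⁻¹

Step 1: Use the two-temperature Arrhenius form: ln(k₂/k₁) = -Eₐ/R × (1/T₂ - 1/T₁)
Step 2: Convert Eₐ to J/mol: 125.8 kJ/mol = 125800 J/mol
Step 3: 1/T₂ - 1/T₁ = 1/443 - 1/343 = -6.581156e-04 K⁻¹
Step 4: ln(k₂/k₁) = -125800/8.314 × -6.581156e-04 = 9.95802
Step 5: k₂ = k₁ × exp(9.95802) = 2.565e-02 × 2.11209e+04 = 5.418e+02 s⁻¹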